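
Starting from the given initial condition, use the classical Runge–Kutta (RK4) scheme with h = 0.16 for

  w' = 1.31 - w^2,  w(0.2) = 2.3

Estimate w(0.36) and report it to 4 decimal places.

RK4: k1 = f(x_n, w_n); k2 = f(x_n + h/2, w_n + (h/2)·k1); k3 = f(x_n + h/2, w_n + (h/2)·k2); k4 = f(x_n + h, w_n + h·k3); w_{n+1} = w_n + (h/6)·(k1 + 2k2 + 2k3 + k4).
x=0.200000, w=2.300000:
  k1 = f(0.200000, 2.300000) = -3.980000
  k2 = f(0.280000, 1.981600) = -2.616739
  k3 = f(0.280000, 2.090661) = -3.060863
  k4 = f(0.360000, 1.810262) = -1.967048
  w ← 2.300000 + (0.16/6)·(k1 + 2k2 + 2k3 + k4) = 1.838607
w(0.36) ≈ 1.8386

1.8386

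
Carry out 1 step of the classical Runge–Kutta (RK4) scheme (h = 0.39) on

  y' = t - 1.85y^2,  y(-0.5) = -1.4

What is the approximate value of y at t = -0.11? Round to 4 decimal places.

-15.0731

RK4: k1 = f(t_n, y_n); k2 = f(t_n + h/2, y_n + (h/2)·k1); k3 = f(t_n + h/2, y_n + (h/2)·k2); k4 = f(t_n + h, y_n + h·k3); y_{n+1} = y_n + (h/6)·(k1 + 2k2 + 2k3 + k4).
t=-0.500000, y=-1.400000:
  k1 = f(-0.500000, -1.400000) = -4.126000
  k2 = f(-0.305000, -2.204570) = -9.296238
  k3 = f(-0.305000, -3.212766) = -19.400457
  k4 = f(-0.110000, -8.966178) = -148.835849
  y ← -1.400000 + (0.39/6)·(k1 + 2k2 + 2k3 + k4) = -15.073091
y(-0.11) ≈ -15.0731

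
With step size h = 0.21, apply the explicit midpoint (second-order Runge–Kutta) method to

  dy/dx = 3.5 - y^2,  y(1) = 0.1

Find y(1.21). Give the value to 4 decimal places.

Midpoint: k1 = f(x_n, y_n); k2 = f(x_n + h/2, y_n + (h/2)·k1); y_{n+1} = y_n + h·k2.
x=1.000000, y=0.100000:
  k1 = f(1.000000, 0.100000) = 3.490000
  k2 = f(1.105000, 0.466450) = 3.282424
  y ← 0.100000 + 0.21·3.282424 = 0.789309
y(1.21) ≈ 0.7893

0.7893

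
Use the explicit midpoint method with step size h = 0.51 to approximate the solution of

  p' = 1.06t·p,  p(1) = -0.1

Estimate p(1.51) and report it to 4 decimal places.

Midpoint: k1 = f(t_n, p_n); k2 = f(t_n + h/2, p_n + (h/2)·k1); p_{n+1} = p_n + h·k2.
t=1.000000, p=-0.100000:
  k1 = f(1.000000, -0.100000) = -0.106000
  k2 = f(1.255000, -0.127030) = -0.168988
  p ← -0.100000 + 0.51·(-0.168988) = -0.186184
p(1.51) ≈ -0.1862

-0.1862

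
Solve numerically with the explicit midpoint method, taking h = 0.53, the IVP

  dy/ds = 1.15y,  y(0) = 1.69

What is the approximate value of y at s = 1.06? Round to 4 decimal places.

Midpoint: k1 = f(s_n, y_n); k2 = f(s_n + h/2, y_n + (h/2)·k1); y_{n+1} = y_n + h·k2.
s=0.000000, y=1.690000:
  k1 = f(0.000000, 1.690000) = 1.943500
  k2 = f(0.265000, 2.205027) = 2.535782
  y ← 1.690000 + 0.53·2.535782 = 3.033964
s=0.530000, y=3.033964:
  k1 = f(0.530000, 3.033964) = 3.489059
  k2 = f(0.795000, 3.958565) = 4.552350
  y ← 3.033964 + 0.53·4.552350 = 5.446710
y(1.06) ≈ 5.4467

5.4467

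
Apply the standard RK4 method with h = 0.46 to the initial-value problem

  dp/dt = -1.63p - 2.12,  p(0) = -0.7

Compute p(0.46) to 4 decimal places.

RK4: k1 = f(t_n, p_n); k2 = f(t_n + h/2, p_n + (h/2)·k1); k3 = f(t_n + h/2, p_n + (h/2)·k2); k4 = f(t_n + h, p_n + h·k3); p_{n+1} = p_n + (h/6)·(k1 + 2k2 + 2k3 + k4).
t=0.000000, p=-0.700000:
  k1 = f(0.000000, -0.700000) = -0.979000
  k2 = f(0.230000, -0.925170) = -0.611973
  k3 = f(0.230000, -0.840754) = -0.749571
  k4 = f(0.460000, -1.044803) = -0.416971
  p ← -0.700000 + (0.46/6)·(k1 + 2k2 + 2k3 + k4) = -1.015795
p(0.46) ≈ -1.0158

-1.0158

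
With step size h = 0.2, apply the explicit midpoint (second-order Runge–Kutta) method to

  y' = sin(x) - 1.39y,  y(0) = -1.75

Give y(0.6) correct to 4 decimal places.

Midpoint: k1 = f(x_n, y_n); k2 = f(x_n + h/2, y_n + (h/2)·k1); y_{n+1} = y_n + h·k2.
x=0.000000, y=-1.750000:
  k1 = f(0.000000, -1.750000) = 2.432500
  k2 = f(0.100000, -1.506750) = 2.194216
  y ← -1.750000 + 0.2·2.194216 = -1.311157
x=0.200000, y=-1.311157:
  k1 = f(0.200000, -1.311157) = 2.021177
  k2 = f(0.300000, -1.109039) = 1.837085
  y ← -1.311157 + 0.2·1.837085 = -0.943740
x=0.400000, y=-0.943740:
  k1 = f(0.400000, -0.943740) = 1.701217
  k2 = f(0.500000, -0.773618) = 1.554755
  y ← -0.943740 + 0.2·1.554755 = -0.632789
y(0.6) ≈ -0.6328

-0.6328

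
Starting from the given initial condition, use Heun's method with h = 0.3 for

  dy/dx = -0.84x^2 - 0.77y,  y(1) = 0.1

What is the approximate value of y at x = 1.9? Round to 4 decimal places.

Heun: k1 = f(x_n, y_n); k2 = f(x_n + h, y_n + h·k1); y_{n+1} = y_n + (h/2)·(k1 + k2).
x=1.000000, y=0.100000:
  k1 = f(1.000000, 0.100000) = -0.917000
  k2 = f(1.300000, -0.175100) = -1.284773
  y ← 0.100000 + (0.3/2)·(-0.917000 + (-1.284773)) = -0.230266
x=1.300000, y=-0.230266:
  k1 = f(1.300000, -0.230266) = -1.242295
  k2 = f(1.600000, -0.602955) = -1.686125
  y ← -0.230266 + (0.3/2)·(-1.242295 + (-1.686125)) = -0.669529
x=1.600000, y=-0.669529:
  k1 = f(1.600000, -0.669529) = -1.634863
  k2 = f(1.900000, -1.159988) = -2.139209
  y ← -0.669529 + (0.3/2)·(-1.634863 + (-2.139209)) = -1.235640
y(1.9) ≈ -1.2356

-1.2356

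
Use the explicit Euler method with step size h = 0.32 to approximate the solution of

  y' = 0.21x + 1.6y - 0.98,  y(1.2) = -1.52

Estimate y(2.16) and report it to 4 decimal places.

-6.2964

Euler: y_{n+1} = y_n + h·f(x_n, y_n).
x=1.200000, y=-1.520000: f=-3.160000 → y ← -1.520000 + 0.32·(-3.160000) = -2.531200
x=1.520000, y=-2.531200: f=-4.710720 → y ← -2.531200 + 0.32·(-4.710720) = -4.038630
x=1.840000, y=-4.038630: f=-7.055409 → y ← -4.038630 + 0.32·(-7.055409) = -6.296361
y(2.16) ≈ -6.2964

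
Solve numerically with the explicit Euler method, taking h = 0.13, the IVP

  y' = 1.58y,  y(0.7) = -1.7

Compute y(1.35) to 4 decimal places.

Euler: y_{n+1} = y_n + h·f(x_n, y_n).
x=0.700000, y=-1.700000: f=-2.686000 → y ← -1.700000 + 0.13·(-2.686000) = -2.049180
x=0.830000, y=-2.049180: f=-3.237704 → y ← -2.049180 + 0.13·(-3.237704) = -2.470082
x=0.960000, y=-2.470082: f=-3.902729 → y ← -2.470082 + 0.13·(-3.902729) = -2.977436
x=1.090000, y=-2.977436: f=-4.704349 → y ← -2.977436 + 0.13·(-4.704349) = -3.589002
x=1.220000, y=-3.589002: f=-5.670623 → y ← -3.589002 + 0.13·(-5.670623) = -4.326183
y(1.35) ≈ -4.3262

-4.3262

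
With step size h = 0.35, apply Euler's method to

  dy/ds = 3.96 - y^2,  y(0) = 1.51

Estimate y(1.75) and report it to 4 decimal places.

Euler: y_{n+1} = y_n + h·f(s_n, y_n).
s=0.000000, y=1.510000: f=1.679900 → y ← 1.510000 + 0.35·1.679900 = 2.097965
s=0.350000, y=2.097965: f=-0.441457 → y ← 2.097965 + 0.35·(-0.441457) = 1.943455
s=0.700000, y=1.943455: f=0.182983 → y ← 1.943455 + 0.35·0.182983 = 2.007499
s=1.050000, y=2.007499: f=-0.070052 → y ← 2.007499 + 0.35·(-0.070052) = 1.982981
s=1.400000, y=1.982981: f=0.027787 → y ← 1.982981 + 0.35·0.027787 = 1.992706
y(1.75) ≈ 1.9927

1.9927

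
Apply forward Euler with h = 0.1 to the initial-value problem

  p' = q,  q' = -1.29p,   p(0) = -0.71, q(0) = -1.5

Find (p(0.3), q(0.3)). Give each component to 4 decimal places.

Euler on (p,q): p_{n+1} = p_n + h·p', q_{n+1} = q_n + h·q'.
0.000000: (-0.710000, -1.500000); f=(-1.500000, 0.915900) → (-0.860000, -1.408410)
0.100000: (-0.860000, -1.408410); f=(-1.408410, 1.109400) → (-1.000841, -1.297470)
0.200000: (-1.000841, -1.297470); f=(-1.297470, 1.291085) → (-1.130588, -1.168362)
(p(0.3), q(0.3)) ≈ (-1.1306, -1.1684)

-1.1306, -1.1684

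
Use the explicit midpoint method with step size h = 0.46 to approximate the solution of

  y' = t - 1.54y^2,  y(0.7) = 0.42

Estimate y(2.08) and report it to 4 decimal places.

Midpoint: k1 = f(t_n, y_n); k2 = f(t_n + h/2, y_n + (h/2)·k1); y_{n+1} = y_n + h·k2.
t=0.700000, y=0.420000:
  k1 = f(0.700000, 0.420000) = 0.428344
  k2 = f(0.930000, 0.518519) = 0.515952
  y ← 0.420000 + 0.46·0.515952 = 0.657338
t=1.160000, y=0.657338:
  k1 = f(1.160000, 0.657338) = 0.494576
  k2 = f(1.390000, 0.771091) = 0.474346
  y ← 0.657338 + 0.46·0.474346 = 0.875537
t=1.620000, y=0.875537:
  k1 = f(1.620000, 0.875537) = 0.439490
  k2 = f(1.850000, 0.976620) = 0.381170
  y ← 0.875537 + 0.46·0.381170 = 1.050875
y(2.08) ≈ 1.0509

1.0509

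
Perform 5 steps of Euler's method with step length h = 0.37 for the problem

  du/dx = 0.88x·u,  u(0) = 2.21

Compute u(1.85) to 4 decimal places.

6.1994

Euler: u_{n+1} = u_n + h·f(x_n, u_n).
x=0.000000, u=2.210000: f=0.000000 → u ← 2.210000 + 0.37·0.000000 = 2.210000
x=0.370000, u=2.210000: f=0.719576 → u ← 2.210000 + 0.37·0.719576 = 2.476243
x=0.740000, u=2.476243: f=1.612530 → u ← 2.476243 + 0.37·1.612530 = 3.072879
x=1.110000, u=3.072879: f=3.001588 → u ← 3.072879 + 0.37·3.001588 = 4.183467
x=1.480000, u=4.183467: f=5.448547 → u ← 4.183467 + 0.37·5.448547 = 6.199429
u(1.85) ≈ 6.1994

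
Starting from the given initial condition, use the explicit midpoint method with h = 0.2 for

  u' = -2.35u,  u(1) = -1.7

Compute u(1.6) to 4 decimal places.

-0.4466

Midpoint: k1 = f(x_n, u_n); k2 = f(x_n + h/2, u_n + (h/2)·k1); u_{n+1} = u_n + h·k2.
x=1.000000, u=-1.700000:
  k1 = f(1.000000, -1.700000) = 3.995000
  k2 = f(1.100000, -1.300500) = 3.056175
  u ← -1.700000 + 0.2·3.056175 = -1.088765
x=1.200000, u=-1.088765:
  k1 = f(1.200000, -1.088765) = 2.558598
  k2 = f(1.300000, -0.832905) = 1.957327
  u ← -1.088765 + 0.2·1.957327 = -0.697300
x=1.400000, u=-0.697300:
  k1 = f(1.400000, -0.697300) = 1.638654
  k2 = f(1.500000, -0.533434) = 1.253570
  u ← -0.697300 + 0.2·1.253570 = -0.446585
u(1.6) ≈ -0.4466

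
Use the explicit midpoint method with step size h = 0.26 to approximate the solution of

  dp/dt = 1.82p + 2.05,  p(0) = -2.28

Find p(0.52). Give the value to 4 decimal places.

Midpoint: k1 = f(t_n, p_n); k2 = f(t_n + h/2, p_n + (h/2)·k1); p_{n+1} = p_n + h·k2.
t=0.000000, p=-2.280000:
  k1 = f(0.000000, -2.280000) = -2.099600
  k2 = f(0.130000, -2.552948) = -2.596365
  p ← -2.280000 + 0.26·(-2.596365) = -2.955055
t=0.260000, p=-2.955055:
  k1 = f(0.260000, -2.955055) = -3.328200
  k2 = f(0.390000, -3.387721) = -4.115652
  p ← -2.955055 + 0.26·(-4.115652) = -4.025125
p(0.52) ≈ -4.0251

-4.0251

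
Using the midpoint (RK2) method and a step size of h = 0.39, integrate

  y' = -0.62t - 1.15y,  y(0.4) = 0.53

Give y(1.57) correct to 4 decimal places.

Midpoint: k1 = f(t_n, y_n); k2 = f(t_n + h/2, y_n + (h/2)·k1); y_{n+1} = y_n + h·k2.
t=0.400000, y=0.530000:
  k1 = f(0.400000, 0.530000) = -0.857500
  k2 = f(0.595000, 0.362788) = -0.786106
  y ← 0.530000 + 0.39·(-0.786106) = 0.223419
t=0.790000, y=0.223419:
  k1 = f(0.790000, 0.223419) = -0.746732
  k2 = f(0.985000, 0.077806) = -0.700177
  y ← 0.223419 + 0.39·(-0.700177) = -0.049650
t=1.180000, y=-0.049650:
  k1 = f(1.180000, -0.049650) = -0.674502
  k2 = f(1.375000, -0.181178) = -0.644145
  y ← -0.049650 + 0.39·(-0.644145) = -0.300867
y(1.57) ≈ -0.3009

-0.3009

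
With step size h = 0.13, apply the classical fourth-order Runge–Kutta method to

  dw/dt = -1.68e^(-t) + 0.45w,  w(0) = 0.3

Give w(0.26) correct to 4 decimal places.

-0.0718

RK4: k1 = f(t_n, w_n); k2 = f(t_n + h/2, w_n + (h/2)·k1); k3 = f(t_n + h/2, w_n + (h/2)·k2); k4 = f(t_n + h, w_n + h·k3); w_{n+1} = w_n + (h/6)·(k1 + 2k2 + 2k3 + k4).
t=0.000000, w=0.300000:
  k1 = f(0.000000, 0.300000) = -1.545000
  k2 = f(0.065000, 0.199575) = -1.484465
  k3 = f(0.065000, 0.203510) = -1.482694
  k4 = f(0.130000, 0.107250) = -1.426938
  w ← 0.300000 + (0.13/6)·(k1 + 2k2 + 2k3 + k4) = 0.107031
t=0.130000, w=0.107031:
  k1 = f(0.130000, 0.107031) = -1.427036
  k2 = f(0.195000, 0.014274) = -1.375939
  k3 = f(0.195000, 0.017595) = -1.374444
  k4 = f(0.260000, -0.071647) = -1.327608
  w ← 0.107031 + (0.13/6)·(k1 + 2k2 + 2k3 + k4) = -0.071836
w(0.26) ≈ -0.0718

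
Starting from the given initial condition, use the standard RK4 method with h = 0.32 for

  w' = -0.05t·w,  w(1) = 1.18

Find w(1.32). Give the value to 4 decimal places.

1.1583

RK4: k1 = f(t_n, w_n); k2 = f(t_n + h/2, w_n + (h/2)·k1); k3 = f(t_n + h/2, w_n + (h/2)·k2); k4 = f(t_n + h, w_n + h·k3); w_{n+1} = w_n + (h/6)·(k1 + 2k2 + 2k3 + k4).
t=1.000000, w=1.180000:
  k1 = f(1.000000, 1.180000) = -0.059000
  k2 = f(1.160000, 1.170560) = -0.067892
  k3 = f(1.160000, 1.169137) = -0.067810
  k4 = f(1.320000, 1.158301) = -0.076448
  w ← 1.180000 + (0.32/6)·(k1 + 2k2 + 2k3 + k4) = 1.158301
w(1.32) ≈ 1.1583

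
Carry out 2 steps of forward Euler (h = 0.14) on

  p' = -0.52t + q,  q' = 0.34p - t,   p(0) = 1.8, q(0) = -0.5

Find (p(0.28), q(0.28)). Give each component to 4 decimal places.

1.6618, -0.3516

Euler on (p,q): p_{n+1} = p_n + h·p', q_{n+1} = q_n + h·q'.
0.000000: (1.800000, -0.500000); f=(-0.500000, 0.612000) → (1.730000, -0.414320)
0.140000: (1.730000, -0.414320); f=(-0.487120, 0.448200) → (1.661803, -0.351572)
(p(0.28), q(0.28)) ≈ (1.6618, -0.3516)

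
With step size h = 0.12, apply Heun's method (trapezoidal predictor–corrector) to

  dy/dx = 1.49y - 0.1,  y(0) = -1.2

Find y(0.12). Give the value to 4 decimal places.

-1.4468

Heun: k1 = f(x_n, y_n); k2 = f(x_n + h, y_n + h·k1); y_{n+1} = y_n + (h/2)·(k1 + k2).
x=0.000000, y=-1.200000:
  k1 = f(0.000000, -1.200000) = -1.888000
  k2 = f(0.120000, -1.426560) = -2.225574
  y ← -1.200000 + (0.12/2)·(-1.888000 + (-2.225574)) = -1.446814
y(0.12) ≈ -1.4468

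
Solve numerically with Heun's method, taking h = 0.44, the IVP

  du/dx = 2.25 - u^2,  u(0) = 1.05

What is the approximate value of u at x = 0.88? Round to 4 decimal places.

Heun: k1 = f(x_n, u_n); k2 = f(x_n + h, u_n + h·k1); u_{n+1} = u_n + (h/2)·(k1 + k2).
x=0.000000, u=1.050000:
  k1 = f(0.000000, 1.050000) = 1.147500
  k2 = f(0.440000, 1.554900) = -0.167714
  u ← 1.050000 + (0.44/2)·(1.147500 + (-0.167714)) = 1.265553
x=0.440000, u=1.265553:
  k1 = f(0.440000, 1.265553) = 0.648376
  k2 = f(0.880000, 1.550838) = -0.155099
  u ← 1.265553 + (0.44/2)·(0.648376 + (-0.155099)) = 1.374074
u(0.88) ≈ 1.3741

1.3741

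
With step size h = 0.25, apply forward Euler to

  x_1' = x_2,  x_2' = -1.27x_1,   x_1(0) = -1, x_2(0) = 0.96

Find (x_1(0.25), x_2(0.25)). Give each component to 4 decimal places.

Euler on (x_1,x_2): x_1_{n+1} = x_1_n + h·x_1', x_2_{n+1} = x_2_n + h·x_2'.
0.000000: (-1.000000, 0.960000); f=(0.960000, 1.270000) → (-0.760000, 1.277500)
(x_1(0.25), x_2(0.25)) ≈ (-0.7600, 1.2775)

-0.7600, 1.2775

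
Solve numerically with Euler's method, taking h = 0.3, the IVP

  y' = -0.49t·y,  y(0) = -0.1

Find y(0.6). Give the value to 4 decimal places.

Euler: y_{n+1} = y_n + h·f(t_n, y_n).
t=0.000000, y=-0.100000: f=0.000000 → y ← -0.100000 + 0.3·0.000000 = -0.100000
t=0.300000, y=-0.100000: f=0.014700 → y ← -0.100000 + 0.3·0.014700 = -0.095590
y(0.6) ≈ -0.0956

-0.0956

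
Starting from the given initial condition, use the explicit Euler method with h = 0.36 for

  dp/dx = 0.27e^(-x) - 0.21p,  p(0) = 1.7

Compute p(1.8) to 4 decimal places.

Euler: p_{n+1} = p_n + h·f(x_n, p_n).
x=0.000000, p=1.700000: f=-0.087000 → p ← 1.700000 + 0.36·(-0.087000) = 1.668680
x=0.360000, p=1.668680: f=-0.162050 → p ← 1.668680 + 0.36·(-0.162050) = 1.610342
x=0.720000, p=1.610342: f=-0.206749 → p ← 1.610342 + 0.36·(-0.206749) = 1.535912
x=1.080000, p=1.535912: f=-0.230851 → p ← 1.535912 + 0.36·(-0.230851) = 1.452806
x=1.440000, p=1.452806: f=-0.241119 → p ← 1.452806 + 0.36·(-0.241119) = 1.366003
p(1.8) ≈ 1.3660

1.3660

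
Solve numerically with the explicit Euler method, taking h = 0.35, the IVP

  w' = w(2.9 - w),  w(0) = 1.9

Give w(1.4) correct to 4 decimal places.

2.9000

Euler: w_{n+1} = w_n + h·f(x_n, w_n).
x=0.000000, w=1.900000: f=1.900000 → w ← 1.900000 + 0.35·1.900000 = 2.565000
x=0.350000, w=2.565000: f=0.859275 → w ← 2.565000 + 0.35·0.859275 = 2.865746
x=0.700000, w=2.865746: f=0.098163 → w ← 2.865746 + 0.35·0.098163 = 2.900103
x=1.050000, w=2.900103: f=-0.000299 → w ← 2.900103 + 0.35·(-0.000299) = 2.899998
w(1.4) ≈ 2.9000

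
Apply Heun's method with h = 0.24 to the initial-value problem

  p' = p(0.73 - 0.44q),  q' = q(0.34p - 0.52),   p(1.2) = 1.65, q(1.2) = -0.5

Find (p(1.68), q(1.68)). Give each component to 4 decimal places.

Heun on (p,q): k1 = f(s_n, state_n); k2 = f(s_n + h, state_n + h·k1); state_{n+1} = state_n + (h/2)·(k1 + k2).
1.200000: (1.650000, -0.500000)
  k1 = (1.567500, -0.020500)
  predictor → (2.026200, -0.504920)
  k2 = (1.929276, -0.085285)
  → (2.069613, -0.512694)
1.440000: (2.069613, -0.512694)
  k1 = (1.977692, -0.094166)
  predictor → (2.544259, -0.535294)
  k2 = (2.456557, -0.184702)
  → (2.601723, -0.546158)
(p(1.68), q(1.68)) ≈ (2.6017, -0.5462)

2.6017, -0.5462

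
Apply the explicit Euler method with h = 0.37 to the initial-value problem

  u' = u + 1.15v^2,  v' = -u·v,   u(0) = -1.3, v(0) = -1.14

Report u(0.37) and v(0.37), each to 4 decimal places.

-1.2280, -1.6883

Euler on (u,v): u_{n+1} = u_n + h·u', v_{n+1} = v_n + h·v'.
0.000000: (-1.300000, -1.140000); f=(0.194540, -1.482000) → (-1.228020, -1.688340)
(u(0.37), v(0.37)) ≈ (-1.2280, -1.6883)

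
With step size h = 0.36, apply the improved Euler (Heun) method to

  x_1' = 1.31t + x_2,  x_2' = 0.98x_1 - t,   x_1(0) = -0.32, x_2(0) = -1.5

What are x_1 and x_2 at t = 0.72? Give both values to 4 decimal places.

Heun on (x_1,x_2): k1 = f(t_n, state_n); k2 = f(t_n + h, state_n + h·k1); state_{n+1} = state_n + (h/2)·(k1 + k2).
0.000000: (-0.320000, -1.500000)
  k1 = (-1.500000, -0.313600)
  predictor → (-0.860000, -1.612896)
  k2 = (-1.141296, -1.202800)
  → (-0.795433, -1.772952)
0.360000: (-0.795433, -1.772952)
  k1 = (-1.301352, -1.139525)
  predictor → (-1.263920, -2.183181)
  k2 = (-1.239981, -1.958642)
  → (-1.252873, -2.330622)
(x_1(0.72), x_2(0.72)) ≈ (-1.2529, -2.3306)

-1.2529, -2.3306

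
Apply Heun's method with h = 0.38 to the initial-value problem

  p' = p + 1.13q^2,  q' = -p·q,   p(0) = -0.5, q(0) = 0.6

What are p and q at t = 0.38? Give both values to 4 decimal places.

-0.5100, 0.7296

Heun on (p,q): k1 = f(t_n, state_n); k2 = f(t_n + h, state_n + h·k1); state_{n+1} = state_n + (h/2)·(k1 + k2).
0.000000: (-0.500000, 0.600000)
  k1 = (-0.093200, 0.300000)
  predictor → (-0.535416, 0.714000)
  k2 = (0.040653, 0.382287)
  → (-0.509984, 0.729635)
(p(0.38), q(0.38)) ≈ (-0.5100, 0.7296)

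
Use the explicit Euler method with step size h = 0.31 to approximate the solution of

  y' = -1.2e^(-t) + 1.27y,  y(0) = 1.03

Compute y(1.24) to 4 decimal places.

Euler: y_{n+1} = y_n + h·f(t_n, y_n).
t=0.000000, y=1.030000: f=0.108100 → y ← 1.030000 + 0.31·0.108100 = 1.063511
t=0.310000, y=1.063511: f=0.470523 → y ← 1.063511 + 0.31·0.470523 = 1.209373
t=0.620000, y=1.209373: f=0.890370 → y ← 1.209373 + 0.31·0.890370 = 1.485388
t=0.930000, y=1.485388: f=1.412978 → y ← 1.485388 + 0.31·1.412978 = 1.923411
y(1.24) ≈ 1.9234

1.9234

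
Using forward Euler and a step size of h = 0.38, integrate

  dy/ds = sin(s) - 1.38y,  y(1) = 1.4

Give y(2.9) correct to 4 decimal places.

0.5485

Euler: y_{n+1} = y_n + h·f(s_n, y_n).
s=1.000000, y=1.400000: f=-1.090529 → y ← 1.400000 + 0.38·(-1.090529) = 0.985599
s=1.380000, y=0.985599: f=-0.378273 → y ← 0.985599 + 0.38·(-0.378273) = 0.841855
s=1.760000, y=0.841855: f=-0.179606 → y ← 0.841855 + 0.38·(-0.179606) = 0.773605
s=2.140000, y=0.773605: f=-0.225244 → y ← 0.773605 + 0.38·(-0.225244) = 0.688012
s=2.520000, y=0.688012: f=-0.367126 → y ← 0.688012 + 0.38·(-0.367126) = 0.548504
y(2.9) ≈ 0.5485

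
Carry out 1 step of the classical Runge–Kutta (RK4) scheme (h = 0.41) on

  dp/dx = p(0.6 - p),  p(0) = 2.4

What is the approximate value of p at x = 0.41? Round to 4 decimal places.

1.4412

RK4: k1 = f(x_n, p_n); k2 = f(x_n + h/2, p_n + (h/2)·k1); k3 = f(x_n + h/2, p_n + (h/2)·k2); k4 = f(x_n + h, p_n + h·k3); p_{n+1} = p_n + (h/6)·(k1 + 2k2 + 2k3 + k4).
x=0.000000, p=2.400000:
  k1 = f(0.000000, 2.400000) = -4.320000
  k2 = f(0.205000, 1.514400) = -1.384767
  k3 = f(0.205000, 2.116123) = -3.208302
  k4 = f(0.410000, 1.084596) = -0.525591
  p ← 2.400000 + (0.41/6)·(k1 + 2k2 + 2k3 + k4) = 1.441165
p(0.41) ≈ 1.4412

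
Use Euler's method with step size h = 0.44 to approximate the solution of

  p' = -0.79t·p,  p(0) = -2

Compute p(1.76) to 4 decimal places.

-0.6364

Euler: p_{n+1} = p_n + h·f(t_n, p_n).
t=0.000000, p=-2.000000: f=0.000000 → p ← -2.000000 + 0.44·0.000000 = -2.000000
t=0.440000, p=-2.000000: f=0.695200 → p ← -2.000000 + 0.44·0.695200 = -1.694112
t=0.880000, p=-1.694112: f=1.177747 → p ← -1.694112 + 0.44·1.177747 = -1.175903
t=1.320000, p=-1.175903: f=1.226232 → p ← -1.175903 + 0.44·1.226232 = -0.636361
p(1.76) ≈ -0.6364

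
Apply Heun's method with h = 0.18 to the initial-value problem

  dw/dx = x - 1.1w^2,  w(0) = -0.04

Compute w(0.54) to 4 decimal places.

Heun: k1 = f(x_n, w_n); k2 = f(x_n + h, w_n + h·k1); w_{n+1} = w_n + (h/2)·(k1 + k2).
x=0.000000, w=-0.040000:
  k1 = f(0.000000, -0.040000) = -0.001760
  k2 = f(0.180000, -0.040317) = 0.178212
  w ← -0.040000 + (0.18/2)·(-0.001760 + 0.178212) = -0.024119
x=0.180000, w=-0.024119:
  k1 = f(0.180000, -0.024119) = 0.179360
  k2 = f(0.360000, 0.008165) = 0.359927
  w ← -0.024119 + (0.18/2)·(0.179360 + 0.359927) = 0.024416
x=0.360000, w=0.024416:
  k1 = f(0.360000, 0.024416) = 0.359344
  k2 = f(0.540000, 0.089098) = 0.531268
  w ← 0.024416 + (0.18/2)·(0.359344 + 0.531268) = 0.104572
w(0.54) ≈ 0.1046

0.1046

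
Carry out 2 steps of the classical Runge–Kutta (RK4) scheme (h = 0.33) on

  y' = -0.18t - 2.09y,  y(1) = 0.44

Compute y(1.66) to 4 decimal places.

RK4: k1 = f(t_n, y_n); k2 = f(t_n + h/2, y_n + (h/2)·k1); k3 = f(t_n + h/2, y_n + (h/2)·k2); k4 = f(t_n + h, y_n + h·k3); y_{n+1} = y_n + (h/6)·(k1 + 2k2 + 2k3 + k4).
t=1.000000, y=0.440000:
  k1 = f(1.000000, 0.440000) = -1.099600
  k2 = f(1.165000, 0.258566) = -0.750103
  k3 = f(1.165000, 0.316233) = -0.870627
  k4 = f(1.330000, 0.152693) = -0.558529
  y ← 0.440000 + (0.33/6)·(k1 + 2k2 + 2k3 + k4) = 0.170523
t=1.330000, y=0.170523:
  k1 = f(1.330000, 0.170523) = -0.595792
  k2 = f(1.495000, 0.072217) = -0.420033
  k3 = f(1.495000, 0.101217) = -0.480644
  k4 = f(1.660000, 0.011910) = -0.323692
  y ← 0.170523 + (0.33/6)·(k1 + 2k2 + 2k3 + k4) = 0.020876
y(1.66) ≈ 0.0209

0.0209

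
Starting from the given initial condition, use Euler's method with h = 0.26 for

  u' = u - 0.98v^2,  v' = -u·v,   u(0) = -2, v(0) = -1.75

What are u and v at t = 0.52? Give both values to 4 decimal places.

Euler on (u,v): u_{n+1} = u_n + h·u', v_{n+1} = v_n + h·v'.
0.000000: (-2.000000, -1.750000); f=(-5.001250, -3.500000) → (-3.300325, -2.660000)
0.260000: (-3.300325, -2.660000); f=(-10.234413, -8.778865) → (-5.961272, -4.942505)
(u(0.52), v(0.52)) ≈ (-5.9613, -4.9425)

-5.9613, -4.9425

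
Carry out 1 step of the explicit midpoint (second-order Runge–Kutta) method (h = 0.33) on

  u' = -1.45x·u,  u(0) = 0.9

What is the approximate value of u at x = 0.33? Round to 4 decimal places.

Midpoint: k1 = f(x_n, u_n); k2 = f(x_n + h/2, u_n + (h/2)·k1); u_{n+1} = u_n + h·k2.
x=0.000000, u=0.900000:
  k1 = f(0.000000, 0.900000) = 0.000000
  k2 = f(0.165000, 0.900000) = -0.215325
  u ← 0.900000 + 0.33·(-0.215325) = 0.828943
u(0.33) ≈ 0.8289

0.8289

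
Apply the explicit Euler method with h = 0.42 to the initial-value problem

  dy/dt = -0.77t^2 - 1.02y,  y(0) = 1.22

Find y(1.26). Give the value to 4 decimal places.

Euler: y_{n+1} = y_n + h·f(t_n, y_n).
t=0.000000, y=1.220000: f=-1.244400 → y ← 1.220000 + 0.42·(-1.244400) = 0.697352
t=0.420000, y=0.697352: f=-0.847127 → y ← 0.697352 + 0.42·(-0.847127) = 0.341559
t=0.840000, y=0.341559: f=-0.891702 → y ← 0.341559 + 0.42·(-0.891702) = -0.032956
y(1.26) ≈ -0.0330

-0.0330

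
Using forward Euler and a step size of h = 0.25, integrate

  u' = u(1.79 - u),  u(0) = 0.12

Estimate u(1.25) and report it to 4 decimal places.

0.6039

Euler: u_{n+1} = u_n + h·f(t_n, u_n).
t=0.000000, u=0.120000: f=0.200400 → u ← 0.120000 + 0.25·0.200400 = 0.170100
t=0.250000, u=0.170100: f=0.275545 → u ← 0.170100 + 0.25·0.275545 = 0.238986
t=0.500000, u=0.238986: f=0.370671 → u ← 0.238986 + 0.25·0.370671 = 0.331654
t=0.750000, u=0.331654: f=0.483666 → u ← 0.331654 + 0.25·0.483666 = 0.452571
t=1.000000, u=0.452571: f=0.605281 → u ← 0.452571 + 0.25·0.605281 = 0.603891
u(1.25) ≈ 0.6039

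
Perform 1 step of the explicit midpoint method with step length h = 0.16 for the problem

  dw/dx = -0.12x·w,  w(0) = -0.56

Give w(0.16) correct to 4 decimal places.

Midpoint: k1 = f(x_n, w_n); k2 = f(x_n + h/2, w_n + (h/2)·k1); w_{n+1} = w_n + h·k2.
x=0.000000, w=-0.560000:
  k1 = f(0.000000, -0.560000) = 0.000000
  k2 = f(0.080000, -0.560000) = 0.005376
  w ← -0.560000 + 0.16·0.005376 = -0.559140
w(0.16) ≈ -0.5591

-0.5591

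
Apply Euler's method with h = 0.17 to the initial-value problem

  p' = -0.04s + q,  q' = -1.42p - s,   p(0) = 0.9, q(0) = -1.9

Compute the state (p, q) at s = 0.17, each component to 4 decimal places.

Euler on (p,q): p_{n+1} = p_n + h·p', q_{n+1} = q_n + h·q'.
0.000000: (0.900000, -1.900000); f=(-1.900000, -1.278000) → (0.577000, -2.117260)
(p(0.17), q(0.17)) ≈ (0.5770, -2.1173)

0.5770, -2.1173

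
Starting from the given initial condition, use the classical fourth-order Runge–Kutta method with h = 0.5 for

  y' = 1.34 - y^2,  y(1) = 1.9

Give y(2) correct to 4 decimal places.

1.2215

RK4: k1 = f(s_n, y_n); k2 = f(s_n + h/2, y_n + (h/2)·k1); k3 = f(s_n + h/2, y_n + (h/2)·k2); k4 = f(s_n + h, y_n + h·k3); y_{n+1} = y_n + (h/6)·(k1 + 2k2 + 2k3 + k4).
s=1.000000, y=1.900000:
  k1 = f(1.000000, 1.900000) = -2.270000
  k2 = f(1.250000, 1.332500) = -0.435556
  k3 = f(1.250000, 1.791111) = -1.868078
  k4 = f(1.500000, 0.965961) = 0.406920
  y ← 1.900000 + (0.5/6)·(k1 + 2k2 + 2k3 + k4) = 1.360804
s=1.500000, y=1.360804:
  k1 = f(1.500000, 1.360804) = -0.511788
  k2 = f(1.750000, 1.232857) = -0.179937
  k3 = f(1.750000, 1.315820) = -0.391382
  k4 = f(2.000000, 1.165113) = -0.017488
  y ← 1.360804 + (0.5/6)·(k1 + 2k2 + 2k3 + k4) = 1.221478
y(2) ≈ 1.2215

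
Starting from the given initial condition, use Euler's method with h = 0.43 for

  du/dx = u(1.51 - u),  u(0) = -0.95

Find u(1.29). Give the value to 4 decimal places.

Euler: u_{n+1} = u_n + h·f(x_n, u_n).
x=0.000000, u=-0.950000: f=-2.337000 → u ← -0.950000 + 0.43·(-2.337000) = -1.954910
x=0.430000, u=-1.954910: f=-6.773587 → u ← -1.954910 + 0.43·(-6.773587) = -4.867552
x=0.860000, u=-4.867552: f=-31.043072 → u ← -4.867552 + 0.43·(-31.043072) = -18.216073
u(1.29) ≈ -18.2161

-18.2161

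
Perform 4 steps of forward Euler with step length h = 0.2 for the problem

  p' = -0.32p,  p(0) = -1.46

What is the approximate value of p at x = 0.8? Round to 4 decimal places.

Euler: p_{n+1} = p_n + h·f(x_n, p_n).
x=0.000000, p=-1.460000: f=0.467200 → p ← -1.460000 + 0.2·0.467200 = -1.366560
x=0.200000, p=-1.366560: f=0.437299 → p ← -1.366560 + 0.2·0.437299 = -1.279100
x=0.400000, p=-1.279100: f=0.409312 → p ← -1.279100 + 0.2·0.409312 = -1.197238
x=0.600000, p=-1.197238: f=0.383116 → p ← -1.197238 + 0.2·0.383116 = -1.120615
p(0.8) ≈ -1.1206

-1.1206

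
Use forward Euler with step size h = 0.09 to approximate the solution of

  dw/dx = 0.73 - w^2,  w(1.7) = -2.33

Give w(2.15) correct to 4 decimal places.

Euler: w_{n+1} = w_n + h·f(x_n, w_n).
x=1.700000, w=-2.330000: f=-4.698900 → w ← -2.330000 + 0.09·(-4.698900) = -2.752901
x=1.790000, w=-2.752901: f=-6.848464 → w ← -2.752901 + 0.09·(-6.848464) = -3.369263
x=1.880000, w=-3.369263: f=-10.621931 → w ← -3.369263 + 0.09·(-10.621931) = -4.325237
x=1.970000, w=-4.325237: f=-17.977672 → w ← -4.325237 + 0.09·(-17.977672) = -5.943227
x=2.060000, w=-5.943227: f=-34.591947 → w ← -5.943227 + 0.09·(-34.591947) = -9.056502
w(2.15) ≈ -9.0565

-9.0565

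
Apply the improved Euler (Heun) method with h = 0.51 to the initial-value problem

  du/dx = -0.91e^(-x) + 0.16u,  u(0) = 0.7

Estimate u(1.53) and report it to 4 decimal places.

0.0394

Heun: k1 = f(x_n, u_n); k2 = f(x_n + h, u_n + h·k1); u_{n+1} = u_n + (h/2)·(k1 + k2).
x=0.000000, u=0.700000:
  k1 = f(0.000000, 0.700000) = -0.798000
  k2 = f(0.510000, 0.293020) = -0.499568
  u ← 0.700000 + (0.51/2)·(-0.798000 + (-0.499568)) = 0.369120
x=0.510000, u=0.369120:
  k1 = f(0.510000, 0.369120) = -0.487392
  k2 = f(1.020000, 0.120550) = -0.308853
  u ← 0.369120 + (0.51/2)·(-0.487392 + (-0.308853)) = 0.166078
x=1.020000, u=0.166078:
  k1 = f(1.020000, 0.166078) = -0.301569
  k2 = f(1.530000, 0.012278) = -0.195083
  u ← 0.166078 + (0.51/2)·(-0.301569 + (-0.195083)) = 0.039431
u(1.53) ≈ 0.0394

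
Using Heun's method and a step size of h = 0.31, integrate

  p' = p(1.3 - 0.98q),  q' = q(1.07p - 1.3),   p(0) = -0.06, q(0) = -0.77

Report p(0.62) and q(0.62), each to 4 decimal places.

Heun on (p,q): k1 = f(t_n, state_n); k2 = f(t_n + h, state_n + h·k1); state_{n+1} = state_n + (h/2)·(k1 + k2).
0.000000: (-0.060000, -0.770000)
  k1 = (-0.123276, 1.050434)
  predictor → (-0.098216, -0.444365)
  k2 = (-0.170451, 0.624374)
  → (-0.105528, -0.510405)
0.310000: (-0.105528, -0.510405)
  k1 = (-0.189971, 0.721158)
  predictor → (-0.164419, -0.286846)
  k2 = (-0.259964, 0.423364)
  → (-0.175267, -0.333004)
(p(0.62), q(0.62)) ≈ (-0.1753, -0.3330)

-0.1753, -0.3330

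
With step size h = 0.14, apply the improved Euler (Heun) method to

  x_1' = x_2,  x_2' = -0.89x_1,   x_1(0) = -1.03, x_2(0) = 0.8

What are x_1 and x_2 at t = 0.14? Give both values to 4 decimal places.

-0.9090, 0.9214

Heun on (x_1,x_2): k1 = f(t_n, state_n); k2 = f(t_n + h, state_n + h·k1); state_{n+1} = state_n + (h/2)·(k1 + k2).
0.000000: (-1.030000, 0.800000)
  k1 = (0.800000, 0.916700)
  predictor → (-0.918000, 0.928338)
  k2 = (0.928338, 0.817020)
  → (-0.909016, 0.921360)
(x_1(0.14), x_2(0.14)) ≈ (-0.9090, 0.9214)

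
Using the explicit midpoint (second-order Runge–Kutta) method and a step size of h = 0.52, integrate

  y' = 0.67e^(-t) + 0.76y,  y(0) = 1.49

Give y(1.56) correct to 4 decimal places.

Midpoint: k1 = f(t_n, y_n); k2 = f(t_n + h/2, y_n + (h/2)·k1); y_{n+1} = y_n + h·k2.
t=0.000000, y=1.490000:
  k1 = f(0.000000, 1.490000) = 1.802400
  k2 = f(0.260000, 1.958624) = 2.005159
  y ← 1.490000 + 0.52·2.005159 = 2.532683
t=0.520000, y=2.532683:
  k1 = f(0.520000, 2.532683) = 2.323168
  k2 = f(0.780000, 3.136706) = 2.691029
  y ← 2.532683 + 0.52·2.691029 = 3.932017
t=1.040000, y=3.932017:
  k1 = f(1.040000, 3.932017) = 3.225148
  k2 = f(1.300000, 4.770556) = 3.808219
  y ← 3.932017 + 0.52·3.808219 = 5.912291
y(1.56) ≈ 5.9123

5.9123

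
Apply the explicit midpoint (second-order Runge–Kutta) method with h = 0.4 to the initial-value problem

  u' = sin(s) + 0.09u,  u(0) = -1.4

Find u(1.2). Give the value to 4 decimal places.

-0.8954

Midpoint: k1 = f(s_n, u_n); k2 = f(s_n + h/2, u_n + (h/2)·k1); u_{n+1} = u_n + h·k2.
s=0.000000, u=-1.400000:
  k1 = f(0.000000, -1.400000) = -0.126000
  k2 = f(0.200000, -1.425200) = 0.070401
  u ← -1.400000 + 0.4·0.070401 = -1.371839
s=0.400000, u=-1.371839:
  k1 = f(0.400000, -1.371839) = 0.265953
  k2 = f(0.600000, -1.318649) = 0.445964
  u ← -1.371839 + 0.4·0.445964 = -1.193454
s=0.800000, u=-1.193454:
  k1 = f(0.800000, -1.193454) = 0.609945
  k2 = f(1.000000, -1.071465) = 0.745039
  u ← -1.193454 + 0.4·0.745039 = -0.895438
u(1.2) ≈ -0.8954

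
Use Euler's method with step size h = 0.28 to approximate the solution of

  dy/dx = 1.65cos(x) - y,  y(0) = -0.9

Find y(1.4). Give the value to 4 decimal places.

0.7420

Euler: y_{n+1} = y_n + h·f(x_n, y_n).
x=0.000000, y=-0.900000: f=2.550000 → y ← -0.900000 + 0.28·2.550000 = -0.186000
x=0.280000, y=-0.186000: f=1.771741 → y ← -0.186000 + 0.28·1.771741 = 0.310088
x=0.560000, y=0.310088: f=1.087883 → y ← 0.310088 + 0.28·1.087883 = 0.614695
x=0.840000, y=0.614695: f=0.486619 → y ← 0.614695 + 0.28·0.486619 = 0.750948
x=1.120000, y=0.750948: f=-0.032072 → y ← 0.750948 + 0.28·(-0.032072) = 0.741968
y(1.4) ≈ 0.7420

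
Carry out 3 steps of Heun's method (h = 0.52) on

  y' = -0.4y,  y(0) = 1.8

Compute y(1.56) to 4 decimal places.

Heun: k1 = f(t_n, y_n); k2 = f(t_n + h, y_n + h·k1); y_{n+1} = y_n + (h/2)·(k1 + k2).
t=0.000000, y=1.800000:
  k1 = f(0.000000, 1.800000) = -0.720000
  k2 = f(0.520000, 1.425600) = -0.570240
  y ← 1.800000 + (0.52/2)·(-0.720000 + (-0.570240)) = 1.464538
t=0.520000, y=1.464538:
  k1 = f(0.520000, 1.464538) = -0.585815
  k2 = f(1.040000, 1.159914) = -0.463966
  y ← 1.464538 + (0.52/2)·(-0.585815 + (-0.463966)) = 1.191595
t=1.040000, y=1.191595:
  k1 = f(1.040000, 1.191595) = -0.476638
  k2 = f(1.560000, 0.943743) = -0.377497
  y ← 1.191595 + (0.52/2)·(-0.476638 + (-0.377497)) = 0.969520
y(1.56) ≈ 0.9695

0.9695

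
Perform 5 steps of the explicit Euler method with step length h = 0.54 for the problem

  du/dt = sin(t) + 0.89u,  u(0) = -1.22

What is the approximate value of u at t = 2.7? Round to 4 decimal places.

Euler: u_{n+1} = u_n + h·f(t_n, u_n).
t=0.000000, u=-1.220000: f=-1.085800 → u ← -1.220000 + 0.54·(-1.085800) = -1.806332
t=0.540000, u=-1.806332: f=-1.093499 → u ← -1.806332 + 0.54·(-1.093499) = -2.396822
t=1.080000, u=-2.396822: f=-1.251214 → u ← -2.396822 + 0.54·(-1.251214) = -3.072477
t=1.620000, u=-3.072477: f=-1.735715 → u ← -3.072477 + 0.54·(-1.735715) = -4.009763
t=2.160000, u=-4.009763: f=-2.737306 → u ← -4.009763 + 0.54·(-2.737306) = -5.487908
u(2.7) ≈ -5.4879

-5.4879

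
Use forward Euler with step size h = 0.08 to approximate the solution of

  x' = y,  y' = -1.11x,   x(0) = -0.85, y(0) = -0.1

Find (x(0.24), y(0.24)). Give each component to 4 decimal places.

Euler on (x,y): x_{n+1} = x_n + h·x', y_{n+1} = y_n + h·y'.
0.000000: (-0.850000, -0.100000); f=(-0.100000, 0.943500) → (-0.858000, -0.024520)
0.080000: (-0.858000, -0.024520); f=(-0.024520, 0.952380) → (-0.859962, 0.051670)
0.160000: (-0.859962, 0.051670); f=(0.051670, 0.954557) → (-0.855828, 0.128035)
(x(0.24), y(0.24)) ≈ (-0.8558, 0.1280)

-0.8558, 0.1280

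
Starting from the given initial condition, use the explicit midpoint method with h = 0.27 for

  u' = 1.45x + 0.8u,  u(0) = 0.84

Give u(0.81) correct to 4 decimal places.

Midpoint: k1 = f(x_n, u_n); k2 = f(x_n + h/2, u_n + (h/2)·k1); u_{n+1} = u_n + h·k2.
x=0.000000, u=0.840000:
  k1 = f(0.000000, 0.840000) = 0.672000
  k2 = f(0.135000, 0.930720) = 0.940326
  u ← 0.840000 + 0.27·0.940326 = 1.093888
x=0.270000, u=1.093888:
  k1 = f(0.270000, 1.093888) = 1.266610
  k2 = f(0.405000, 1.264880) = 1.599154
  u ← 1.093888 + 0.27·1.599154 = 1.525660
x=0.540000, u=1.525660:
  k1 = f(0.540000, 1.525660) = 2.003528
  k2 = f(0.675000, 1.796136) = 2.415659
  u ← 1.525660 + 0.27·2.415659 = 2.177888
u(0.81) ≈ 2.1779

2.1779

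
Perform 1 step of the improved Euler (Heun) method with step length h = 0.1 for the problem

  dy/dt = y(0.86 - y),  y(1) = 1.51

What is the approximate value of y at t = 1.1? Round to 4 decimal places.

1.4220

Heun: k1 = f(t_n, y_n); k2 = f(t_n + h, y_n + h·k1); y_{n+1} = y_n + (h/2)·(k1 + k2).
t=1.000000, y=1.510000:
  k1 = f(1.000000, 1.510000) = -0.981500
  k2 = f(1.100000, 1.411850) = -0.779129
  y ← 1.510000 + (0.1/2)·(-0.981500 + (-0.779129)) = 1.421969
y(1.1) ≈ 1.4220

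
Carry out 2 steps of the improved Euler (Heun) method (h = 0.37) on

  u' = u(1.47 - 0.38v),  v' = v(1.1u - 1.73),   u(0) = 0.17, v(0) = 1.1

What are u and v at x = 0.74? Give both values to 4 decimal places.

0.4124, 0.4074

Heun on (u,v): k1 = f(x_n, state_n); k2 = f(x_n + h, state_n + h·k1); state_{n+1} = state_n + (h/2)·(k1 + k2).
0.000000: (0.170000, 1.100000)
  k1 = (0.178840, -1.697300)
  predictor → (0.236171, 0.471999)
  k2 = (0.304812, -0.693939)
  → (0.259476, 0.657621)
0.370000: (0.259476, 0.657621)
  k1 = (0.316587, -0.949984)
  predictor → (0.376613, 0.306127)
  k2 = (0.509810, -0.402779)
  → (0.412359, 0.407360)
(u(0.74), v(0.74)) ≈ (0.4124, 0.4074)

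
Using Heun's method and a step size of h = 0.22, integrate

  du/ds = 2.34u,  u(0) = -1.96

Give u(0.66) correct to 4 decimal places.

Heun: k1 = f(s_n, u_n); k2 = f(s_n + h, u_n + h·k1); u_{n+1} = u_n + (h/2)·(k1 + k2).
s=0.000000, u=-1.960000:
  k1 = f(0.000000, -1.960000) = -4.586400
  k2 = f(0.220000, -2.969008) = -6.947479
  u ← -1.960000 + (0.22/2)·(-4.586400 + (-6.947479)) = -3.228727
s=0.220000, u=-3.228727:
  k1 = f(0.220000, -3.228727) = -7.555220
  k2 = f(0.440000, -4.890875) = -11.444648
  u ← -3.228727 + (0.22/2)·(-7.555220 + (-11.444648)) = -5.318712
s=0.440000, u=-5.318712:
  k1 = f(0.440000, -5.318712) = -12.445786
  k2 = f(0.660000, -8.056785) = -18.852877
  u ← -5.318712 + (0.22/2)·(-12.445786 + (-18.852877)) = -8.761565
u(0.66) ≈ -8.7616

-8.7616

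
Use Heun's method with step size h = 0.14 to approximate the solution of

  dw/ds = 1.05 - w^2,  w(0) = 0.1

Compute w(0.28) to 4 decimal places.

0.3748

Heun: k1 = f(s_n, w_n); k2 = f(s_n + h, w_n + h·k1); w_{n+1} = w_n + (h/2)·(k1 + k2).
s=0.000000, w=0.100000:
  k1 = f(0.000000, 0.100000) = 1.040000
  k2 = f(0.140000, 0.245600) = 0.989681
  w ← 0.100000 + (0.14/2)·(1.040000 + 0.989681) = 0.242078
s=0.140000, w=0.242078:
  k1 = f(0.140000, 0.242078) = 0.991398
  k2 = f(0.280000, 0.380873) = 0.904935
  w ← 0.242078 + (0.14/2)·(0.991398 + 0.904935) = 0.374821
w(0.28) ≈ 0.3748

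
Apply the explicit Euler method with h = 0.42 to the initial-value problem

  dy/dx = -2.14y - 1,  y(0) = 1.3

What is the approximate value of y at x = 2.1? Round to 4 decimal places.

Euler: y_{n+1} = y_n + h·f(x_n, y_n).
x=0.000000, y=1.300000: f=-3.782000 → y ← 1.300000 + 0.42·(-3.782000) = -0.288440
x=0.420000, y=-0.288440: f=-0.382738 → y ← -0.288440 + 0.42·(-0.382738) = -0.449190
x=0.840000, y=-0.449190: f=-0.038733 → y ← -0.449190 + 0.42·(-0.038733) = -0.465458
x=1.260000, y=-0.465458: f=-0.003920 → y ← -0.465458 + 0.42·(-0.003920) = -0.467104
x=1.680000, y=-0.467104: f=-0.000397 → y ← -0.467104 + 0.42·(-0.000397) = -0.467271
y(2.1) ≈ -0.4673

-0.4673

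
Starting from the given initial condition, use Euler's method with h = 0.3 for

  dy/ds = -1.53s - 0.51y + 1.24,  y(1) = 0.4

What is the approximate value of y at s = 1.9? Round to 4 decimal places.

Euler: y_{n+1} = y_n + h·f(s_n, y_n).
s=1.000000, y=0.400000: f=-0.494000 → y ← 0.400000 + 0.3·(-0.494000) = 0.251800
s=1.300000, y=0.251800: f=-0.877418 → y ← 0.251800 + 0.3·(-0.877418) = -0.011425
s=1.600000, y=-0.011425: f=-1.202173 → y ← -0.011425 + 0.3·(-1.202173) = -0.372077
y(1.9) ≈ -0.3721

-0.3721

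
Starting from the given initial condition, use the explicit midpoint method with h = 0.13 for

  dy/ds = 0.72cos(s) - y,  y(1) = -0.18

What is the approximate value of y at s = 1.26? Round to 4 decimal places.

Midpoint: k1 = f(s_n, y_n); k2 = f(s_n + h/2, y_n + (h/2)·k1); y_{n+1} = y_n + h·k2.
s=1.000000, y=-0.180000:
  k1 = f(1.000000, -0.180000) = 0.569018
  k2 = f(1.065000, -0.143014) = 0.491857
  y ← -0.180000 + 0.13·0.491857 = -0.116059
s=1.130000, y=-0.116059:
  k1 = f(1.130000, -0.116059) = 0.423254
  k2 = f(1.195000, -0.088547) = 0.352797
  y ← -0.116059 + 0.13·0.352797 = -0.070195
y(1.26) ≈ -0.0702

-0.0702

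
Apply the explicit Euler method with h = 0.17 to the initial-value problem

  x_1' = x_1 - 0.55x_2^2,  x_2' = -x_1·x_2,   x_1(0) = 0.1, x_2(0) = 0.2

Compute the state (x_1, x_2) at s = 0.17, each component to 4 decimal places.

0.1133, 0.1966

Euler on (x_1,x_2): x_1_{n+1} = x_1_n + h·x_1', x_2_{n+1} = x_2_n + h·x_2'.
0.000000: (0.100000, 0.200000); f=(0.078000, -0.020000) → (0.113260, 0.196600)
(x_1(0.17), x_2(0.17)) ≈ (0.1133, 0.1966)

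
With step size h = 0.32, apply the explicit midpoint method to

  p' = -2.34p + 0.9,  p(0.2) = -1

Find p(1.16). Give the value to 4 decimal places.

0.1767

Midpoint: k1 = f(x_n, p_n); k2 = f(x_n + h/2, p_n + (h/2)·k1); p_{n+1} = p_n + h·k2.
x=0.200000, p=-1.000000:
  k1 = f(0.200000, -1.000000) = 3.240000
  k2 = f(0.360000, -0.481600) = 2.026944
  p ← -1.000000 + 0.32·2.026944 = -0.351378
x=0.520000, p=-0.351378:
  k1 = f(0.520000, -0.351378) = 1.722224
  k2 = f(0.680000, -0.075822) = 1.077424
  p ← -0.351378 + 0.32·1.077424 = -0.006602
x=0.840000, p=-0.006602:
  k1 = f(0.840000, -0.006602) = 0.915450
  k2 = f(1.000000, 0.139870) = 0.572705
  p ← -0.006602 + 0.32·0.572705 = 0.176663
p(1.16) ≈ 0.1767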